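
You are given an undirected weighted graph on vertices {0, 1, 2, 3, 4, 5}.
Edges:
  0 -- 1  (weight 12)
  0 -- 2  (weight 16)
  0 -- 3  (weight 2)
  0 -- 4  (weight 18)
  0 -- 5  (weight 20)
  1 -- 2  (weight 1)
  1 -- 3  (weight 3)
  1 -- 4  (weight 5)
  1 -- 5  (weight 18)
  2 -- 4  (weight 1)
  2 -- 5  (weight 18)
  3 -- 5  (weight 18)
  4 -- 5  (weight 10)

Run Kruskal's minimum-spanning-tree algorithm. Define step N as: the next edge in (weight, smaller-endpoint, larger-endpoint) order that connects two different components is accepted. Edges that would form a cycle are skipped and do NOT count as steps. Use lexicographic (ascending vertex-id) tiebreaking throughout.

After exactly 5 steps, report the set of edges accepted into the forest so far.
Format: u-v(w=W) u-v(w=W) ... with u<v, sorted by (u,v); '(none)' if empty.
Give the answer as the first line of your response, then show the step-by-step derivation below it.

0-3(w=2) 1-2(w=1) 1-3(w=3) 2-4(w=1) 4-5(w=10)

step 1: add edge 1-2 (w=1); MST = {1-2(w=1)}
step 2: add edge 2-4 (w=1); MST = {1-2(w=1) 2-4(w=1)}
step 3: add edge 0-3 (w=2); MST = {0-3(w=2) 1-2(w=1) 2-4(w=1)}
step 4: add edge 1-3 (w=3); MST = {0-3(w=2) 1-2(w=1) 1-3(w=3) 2-4(w=1)}
step 5: add edge 4-5 (w=10); MST = {0-3(w=2) 1-2(w=1) 1-3(w=3) 2-4(w=1) 4-5(w=10)}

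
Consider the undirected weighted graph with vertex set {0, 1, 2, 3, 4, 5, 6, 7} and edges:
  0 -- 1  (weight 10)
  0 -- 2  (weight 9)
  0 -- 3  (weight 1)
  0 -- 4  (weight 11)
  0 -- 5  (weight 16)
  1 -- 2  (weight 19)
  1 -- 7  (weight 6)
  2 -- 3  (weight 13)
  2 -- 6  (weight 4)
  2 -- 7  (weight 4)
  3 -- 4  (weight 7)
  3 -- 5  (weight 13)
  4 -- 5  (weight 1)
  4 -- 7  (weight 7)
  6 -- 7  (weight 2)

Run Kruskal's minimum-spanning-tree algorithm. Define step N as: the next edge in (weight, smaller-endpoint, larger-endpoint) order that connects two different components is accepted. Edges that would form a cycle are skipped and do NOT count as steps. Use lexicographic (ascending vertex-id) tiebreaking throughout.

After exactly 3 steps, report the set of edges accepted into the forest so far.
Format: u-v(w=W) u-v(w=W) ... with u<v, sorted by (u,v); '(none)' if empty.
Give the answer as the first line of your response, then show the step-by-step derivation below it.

0-3(w=1) 4-5(w=1) 6-7(w=2)

step 1: add edge 0-3 (w=1); MST = {0-3(w=1)}
step 2: add edge 4-5 (w=1); MST = {0-3(w=1) 4-5(w=1)}
step 3: add edge 6-7 (w=2); MST = {0-3(w=1) 4-5(w=1) 6-7(w=2)}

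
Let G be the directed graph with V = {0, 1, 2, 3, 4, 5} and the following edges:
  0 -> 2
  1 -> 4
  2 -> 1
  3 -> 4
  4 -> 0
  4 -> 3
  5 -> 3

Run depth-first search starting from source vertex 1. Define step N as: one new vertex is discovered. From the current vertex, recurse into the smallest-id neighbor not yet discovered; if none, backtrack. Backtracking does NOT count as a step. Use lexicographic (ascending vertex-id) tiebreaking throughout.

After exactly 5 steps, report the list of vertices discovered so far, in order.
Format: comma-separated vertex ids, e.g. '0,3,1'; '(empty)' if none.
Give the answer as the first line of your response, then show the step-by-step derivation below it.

1,4,0,2,3

step 1: discover 1; path=1; order=1
step 2: discover 4; path=1>4; order=1,4
step 3: discover 0; path=1>4>0; order=1,4,0
step 4: discover 2; path=1>4>0>2; order=1,4,0,2
step 5: discover 3; path=1>4>3; order=1,4,0,2,3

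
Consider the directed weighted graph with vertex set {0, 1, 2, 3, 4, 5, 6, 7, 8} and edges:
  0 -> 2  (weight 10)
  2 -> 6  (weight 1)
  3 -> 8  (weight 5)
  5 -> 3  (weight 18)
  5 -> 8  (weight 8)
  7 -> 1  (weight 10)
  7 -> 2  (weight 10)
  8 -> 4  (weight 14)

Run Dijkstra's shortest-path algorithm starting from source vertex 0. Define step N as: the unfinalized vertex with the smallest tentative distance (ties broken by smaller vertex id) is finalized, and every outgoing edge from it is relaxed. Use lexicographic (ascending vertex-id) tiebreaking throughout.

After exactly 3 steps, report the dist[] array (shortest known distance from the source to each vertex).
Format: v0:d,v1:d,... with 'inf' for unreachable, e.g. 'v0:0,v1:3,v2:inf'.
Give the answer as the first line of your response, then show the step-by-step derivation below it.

v0:0,v1:inf,v2:10,v3:inf,v4:inf,v5:inf,v6:11,v7:inf,v8:inf

step 1: dist = v0:0,v1:inf,v2:10,v3:inf,v4:inf,v5:inf,v6:inf,v7:inf,v8:inf
step 2: dist = v0:0,v1:inf,v2:10,v3:inf,v4:inf,v5:inf,v6:11,v7:inf,v8:inf
step 3: dist = v0:0,v1:inf,v2:10,v3:inf,v4:inf,v5:inf,v6:11,v7:inf,v8:inf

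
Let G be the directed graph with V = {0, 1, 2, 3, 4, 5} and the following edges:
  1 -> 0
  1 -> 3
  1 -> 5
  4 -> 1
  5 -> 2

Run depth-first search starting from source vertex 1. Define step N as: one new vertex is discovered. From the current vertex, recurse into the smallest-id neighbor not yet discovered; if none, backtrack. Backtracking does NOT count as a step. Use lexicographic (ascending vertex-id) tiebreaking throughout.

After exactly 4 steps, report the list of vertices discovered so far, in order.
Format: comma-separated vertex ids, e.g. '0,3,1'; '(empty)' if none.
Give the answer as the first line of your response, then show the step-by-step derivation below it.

1,0,3,5

step 1: discover 1; path=1; order=1
step 2: discover 0; path=1>0; order=1,0
step 3: discover 3; path=1>3; order=1,0,3
step 4: discover 5; path=1>5; order=1,0,3,5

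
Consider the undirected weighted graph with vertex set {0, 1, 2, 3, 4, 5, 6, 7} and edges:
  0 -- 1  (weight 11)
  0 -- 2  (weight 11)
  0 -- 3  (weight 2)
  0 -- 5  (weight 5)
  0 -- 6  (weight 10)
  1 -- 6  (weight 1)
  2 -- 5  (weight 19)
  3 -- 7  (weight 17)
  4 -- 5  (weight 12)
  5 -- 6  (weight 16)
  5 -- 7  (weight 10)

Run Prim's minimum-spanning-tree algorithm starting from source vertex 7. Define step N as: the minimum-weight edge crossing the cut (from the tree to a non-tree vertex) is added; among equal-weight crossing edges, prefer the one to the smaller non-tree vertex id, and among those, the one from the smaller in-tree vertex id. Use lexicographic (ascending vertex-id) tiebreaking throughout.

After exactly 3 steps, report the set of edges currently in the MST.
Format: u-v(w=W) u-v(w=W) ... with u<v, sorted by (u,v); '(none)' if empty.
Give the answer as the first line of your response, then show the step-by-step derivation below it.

0-3(w=2) 0-5(w=5) 5-7(w=10)

step 1: add edge 5-7 (w=10); MST = {5-7(w=10)}
step 2: add edge 0-5 (w=5); MST = {0-5(w=5) 5-7(w=10)}
step 3: add edge 0-3 (w=2); MST = {0-3(w=2) 0-5(w=5) 5-7(w=10)}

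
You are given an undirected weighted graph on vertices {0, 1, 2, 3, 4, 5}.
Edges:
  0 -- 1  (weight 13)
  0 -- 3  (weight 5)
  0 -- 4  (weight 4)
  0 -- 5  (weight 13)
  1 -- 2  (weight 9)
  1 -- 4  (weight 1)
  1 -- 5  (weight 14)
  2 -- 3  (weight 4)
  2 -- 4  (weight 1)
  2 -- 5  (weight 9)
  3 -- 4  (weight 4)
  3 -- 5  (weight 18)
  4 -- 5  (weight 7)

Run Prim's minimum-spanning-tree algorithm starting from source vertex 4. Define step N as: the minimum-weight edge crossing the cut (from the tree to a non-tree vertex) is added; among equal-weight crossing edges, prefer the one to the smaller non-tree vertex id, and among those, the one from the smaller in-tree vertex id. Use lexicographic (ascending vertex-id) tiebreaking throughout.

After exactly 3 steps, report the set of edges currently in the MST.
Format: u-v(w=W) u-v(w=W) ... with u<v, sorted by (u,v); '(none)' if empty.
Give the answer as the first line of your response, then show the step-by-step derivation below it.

0-4(w=4) 1-4(w=1) 2-4(w=1)

step 1: add edge 1-4 (w=1); MST = {1-4(w=1)}
step 2: add edge 2-4 (w=1); MST = {1-4(w=1) 2-4(w=1)}
step 3: add edge 0-4 (w=4); MST = {0-4(w=4) 1-4(w=1) 2-4(w=1)}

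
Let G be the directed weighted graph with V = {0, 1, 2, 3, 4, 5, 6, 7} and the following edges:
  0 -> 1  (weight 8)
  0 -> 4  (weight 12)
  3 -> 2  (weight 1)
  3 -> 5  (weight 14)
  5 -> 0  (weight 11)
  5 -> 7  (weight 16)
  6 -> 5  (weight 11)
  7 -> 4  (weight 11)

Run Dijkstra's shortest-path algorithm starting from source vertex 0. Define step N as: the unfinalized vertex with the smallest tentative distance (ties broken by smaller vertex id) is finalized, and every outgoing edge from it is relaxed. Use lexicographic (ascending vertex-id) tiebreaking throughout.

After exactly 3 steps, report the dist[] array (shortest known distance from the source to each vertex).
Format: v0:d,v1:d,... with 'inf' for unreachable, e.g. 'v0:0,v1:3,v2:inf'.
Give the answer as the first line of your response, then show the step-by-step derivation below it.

v0:0,v1:8,v2:inf,v3:inf,v4:12,v5:inf,v6:inf,v7:inf

step 1: dist = v0:0,v1:8,v2:inf,v3:inf,v4:12,v5:inf,v6:inf,v7:inf
step 2: dist = v0:0,v1:8,v2:inf,v3:inf,v4:12,v5:inf,v6:inf,v7:inf
step 3: dist = v0:0,v1:8,v2:inf,v3:inf,v4:12,v5:inf,v6:inf,v7:inf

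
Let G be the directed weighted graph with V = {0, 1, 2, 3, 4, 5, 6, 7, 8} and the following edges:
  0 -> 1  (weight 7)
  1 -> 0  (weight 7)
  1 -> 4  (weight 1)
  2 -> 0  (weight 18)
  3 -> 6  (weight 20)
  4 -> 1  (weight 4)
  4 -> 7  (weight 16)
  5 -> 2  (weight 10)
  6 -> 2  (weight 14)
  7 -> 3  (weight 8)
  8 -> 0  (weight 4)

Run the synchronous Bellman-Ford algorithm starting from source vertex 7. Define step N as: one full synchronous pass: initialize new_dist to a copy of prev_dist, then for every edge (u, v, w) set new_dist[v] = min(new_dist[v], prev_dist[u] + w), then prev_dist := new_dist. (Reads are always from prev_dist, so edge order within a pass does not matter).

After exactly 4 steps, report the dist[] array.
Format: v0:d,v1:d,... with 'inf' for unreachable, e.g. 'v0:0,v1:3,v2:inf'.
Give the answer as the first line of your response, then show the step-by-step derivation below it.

v0:60,v1:inf,v2:42,v3:8,v4:inf,v5:inf,v6:28,v7:0,v8:inf

step 1: dist = v0:inf,v1:inf,v2:inf,v3:8,v4:inf,v5:inf,v6:inf,v7:0,v8:inf
step 2: dist = v0:inf,v1:inf,v2:inf,v3:8,v4:inf,v5:inf,v6:28,v7:0,v8:inf
step 3: dist = v0:inf,v1:inf,v2:42,v3:8,v4:inf,v5:inf,v6:28,v7:0,v8:inf
step 4: dist = v0:60,v1:inf,v2:42,v3:8,v4:inf,v5:inf,v6:28,v7:0,v8:inf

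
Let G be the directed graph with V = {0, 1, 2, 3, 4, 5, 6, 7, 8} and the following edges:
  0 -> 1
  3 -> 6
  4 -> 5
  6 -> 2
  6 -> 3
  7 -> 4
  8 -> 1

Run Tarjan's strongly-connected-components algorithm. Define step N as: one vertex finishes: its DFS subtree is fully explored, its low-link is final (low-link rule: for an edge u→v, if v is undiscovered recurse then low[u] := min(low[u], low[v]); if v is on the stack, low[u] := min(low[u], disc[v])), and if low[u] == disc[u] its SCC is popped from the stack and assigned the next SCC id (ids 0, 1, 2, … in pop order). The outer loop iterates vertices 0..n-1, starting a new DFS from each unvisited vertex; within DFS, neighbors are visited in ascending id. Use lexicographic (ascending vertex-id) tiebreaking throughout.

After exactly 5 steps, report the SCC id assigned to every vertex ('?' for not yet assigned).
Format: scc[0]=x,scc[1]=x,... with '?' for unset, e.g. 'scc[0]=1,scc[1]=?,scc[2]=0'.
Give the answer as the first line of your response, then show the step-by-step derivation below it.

scc[0]=1,scc[1]=0,scc[2]=2,scc[3]=3,scc[4]=?,scc[5]=?,scc[6]=3,scc[7]=?,scc[8]=?

step 1: low=(low[0]=0,low[1]=1,low[2]=?,low[3]=?,low[4]=?,low[5]=?,low[6]=?,low[7]=?,low[8]=?); scc=(scc[0]=?,scc[1]=0,scc[2]=?,scc[3]=?,scc[4]=?,scc[5]=?,scc[6]=?,scc[7]=?,scc[8]=?)
step 2: low=(low[0]=0,low[1]=1,low[2]=?,low[3]=?,low[4]=?,low[5]=?,low[6]=?,low[7]=?,low[8]=?); scc=(scc[0]=1,scc[1]=0,scc[2]=?,scc[3]=?,scc[4]=?,scc[5]=?,scc[6]=?,scc[7]=?,scc[8]=?)
step 3: low=(low[0]=0,low[1]=1,low[2]=2,low[3]=?,low[4]=?,low[5]=?,low[6]=?,low[7]=?,low[8]=?); scc=(scc[0]=1,scc[1]=0,scc[2]=2,scc[3]=?,scc[4]=?,scc[5]=?,scc[6]=?,scc[7]=?,scc[8]=?)
step 4: low=(low[0]=0,low[1]=1,low[2]=2,low[3]=3,low[4]=?,low[5]=?,low[6]=3,low[7]=?,low[8]=?); scc=(scc[0]=1,scc[1]=0,scc[2]=2,scc[3]=?,scc[4]=?,scc[5]=?,scc[6]=?,scc[7]=?,scc[8]=?)
step 5: low=(low[0]=0,low[1]=1,low[2]=2,low[3]=3,low[4]=?,low[5]=?,low[6]=3,low[7]=?,low[8]=?); scc=(scc[0]=1,scc[1]=0,scc[2]=2,scc[3]=3,scc[4]=?,scc[5]=?,scc[6]=3,scc[7]=?,scc[8]=?)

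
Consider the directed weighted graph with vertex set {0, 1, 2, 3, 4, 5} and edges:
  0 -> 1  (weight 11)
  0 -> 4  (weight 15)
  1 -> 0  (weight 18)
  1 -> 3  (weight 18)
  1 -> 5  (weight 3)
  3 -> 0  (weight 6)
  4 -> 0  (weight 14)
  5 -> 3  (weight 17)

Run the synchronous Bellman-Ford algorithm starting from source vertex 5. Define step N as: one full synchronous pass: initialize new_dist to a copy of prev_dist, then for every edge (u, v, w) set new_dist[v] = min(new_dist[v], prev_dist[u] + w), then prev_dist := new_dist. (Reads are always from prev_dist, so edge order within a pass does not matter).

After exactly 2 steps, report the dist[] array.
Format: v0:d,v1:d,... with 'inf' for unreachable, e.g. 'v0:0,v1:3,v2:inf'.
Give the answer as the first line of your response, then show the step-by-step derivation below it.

v0:23,v1:inf,v2:inf,v3:17,v4:inf,v5:0

step 1: dist = v0:inf,v1:inf,v2:inf,v3:17,v4:inf,v5:0
step 2: dist = v0:23,v1:inf,v2:inf,v3:17,v4:inf,v5:0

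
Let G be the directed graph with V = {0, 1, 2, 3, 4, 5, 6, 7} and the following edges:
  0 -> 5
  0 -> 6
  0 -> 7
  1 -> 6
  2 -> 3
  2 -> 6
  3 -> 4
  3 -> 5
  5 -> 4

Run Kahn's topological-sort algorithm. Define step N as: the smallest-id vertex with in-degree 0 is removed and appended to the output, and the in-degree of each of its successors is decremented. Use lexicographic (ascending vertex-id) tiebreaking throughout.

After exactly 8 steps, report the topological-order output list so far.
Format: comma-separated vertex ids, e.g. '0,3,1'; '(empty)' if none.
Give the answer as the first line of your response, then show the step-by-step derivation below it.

0,1,2,3,5,4,6,7

step 1: output 0; order=[0]; indeg=(0,0,0,1,2,1,2,0)
step 2: output 1; order=[0,1]; indeg=(0,0,0,1,2,1,1,0)
step 3: output 2; order=[0,1,2]; indeg=(0,0,0,0,2,1,0,0)
step 4: output 3; order=[0,1,2,3]; indeg=(0,0,0,0,1,0,0,0)
step 5: output 5; order=[0,1,2,3,5]; indeg=(0,0,0,0,0,0,0,0)
step 6: output 4; order=[0,1,2,3,5,4]; indeg=(0,0,0,0,0,0,0,0)
step 7: output 6; order=[0,1,2,3,5,4,6]; indeg=(0,0,0,0,0,0,0,0)
step 8: output 7; order=[0,1,2,3,5,4,6,7]; indeg=(0,0,0,0,0,0,0,0)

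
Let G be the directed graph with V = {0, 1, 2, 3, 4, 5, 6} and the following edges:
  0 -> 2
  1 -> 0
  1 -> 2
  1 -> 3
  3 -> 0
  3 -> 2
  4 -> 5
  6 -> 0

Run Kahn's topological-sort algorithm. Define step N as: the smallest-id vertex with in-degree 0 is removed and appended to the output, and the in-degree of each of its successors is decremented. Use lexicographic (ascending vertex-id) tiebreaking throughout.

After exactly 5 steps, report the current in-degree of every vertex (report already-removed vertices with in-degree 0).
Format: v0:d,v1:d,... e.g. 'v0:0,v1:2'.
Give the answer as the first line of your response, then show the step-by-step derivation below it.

v0:0,v1:0,v2:1,v3:0,v4:0,v5:0,v6:0

step 1: output 1; order=[1]; indeg=(2,0,2,0,0,1,0)
step 2: output 3; order=[1,3]; indeg=(1,0,1,0,0,1,0)
step 3: output 4; order=[1,3,4]; indeg=(1,0,1,0,0,0,0)
step 4: output 5; order=[1,3,4,5]; indeg=(1,0,1,0,0,0,0)
step 5: output 6; order=[1,3,4,5,6]; indeg=(0,0,1,0,0,0,0)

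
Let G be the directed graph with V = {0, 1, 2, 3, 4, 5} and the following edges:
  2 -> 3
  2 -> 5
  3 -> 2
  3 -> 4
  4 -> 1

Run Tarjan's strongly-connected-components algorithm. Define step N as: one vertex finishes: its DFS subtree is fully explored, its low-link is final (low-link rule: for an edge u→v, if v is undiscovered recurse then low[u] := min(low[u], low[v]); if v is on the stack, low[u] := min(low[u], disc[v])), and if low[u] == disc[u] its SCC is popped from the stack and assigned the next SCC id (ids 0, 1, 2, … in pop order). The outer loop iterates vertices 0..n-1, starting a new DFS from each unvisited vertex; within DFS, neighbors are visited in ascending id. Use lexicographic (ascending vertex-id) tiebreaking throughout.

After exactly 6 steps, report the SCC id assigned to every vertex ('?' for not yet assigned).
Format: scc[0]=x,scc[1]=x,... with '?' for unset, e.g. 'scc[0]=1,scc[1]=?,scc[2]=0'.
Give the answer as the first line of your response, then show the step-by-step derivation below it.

scc[0]=0,scc[1]=1,scc[2]=4,scc[3]=4,scc[4]=2,scc[5]=3

step 1: low=(low[0]=0,low[1]=?,low[2]=?,low[3]=?,low[4]=?,low[5]=?); scc=(scc[0]=0,scc[1]=?,scc[2]=?,scc[3]=?,scc[4]=?,scc[5]=?)
step 2: low=(low[0]=0,low[1]=1,low[2]=?,low[3]=?,low[4]=?,low[5]=?); scc=(scc[0]=0,scc[1]=1,scc[2]=?,scc[3]=?,scc[4]=?,scc[5]=?)
step 3: low=(low[0]=0,low[1]=1,low[2]=2,low[3]=2,low[4]=4,low[5]=?); scc=(scc[0]=0,scc[1]=1,scc[2]=?,scc[3]=?,scc[4]=2,scc[5]=?)
step 4: low=(low[0]=0,low[1]=1,low[2]=2,low[3]=2,low[4]=4,low[5]=?); scc=(scc[0]=0,scc[1]=1,scc[2]=?,scc[3]=?,scc[4]=2,scc[5]=?)
step 5: low=(low[0]=0,low[1]=1,low[2]=2,low[3]=2,low[4]=4,low[5]=5); scc=(scc[0]=0,scc[1]=1,scc[2]=?,scc[3]=?,scc[4]=2,scc[5]=3)
step 6: low=(low[0]=0,low[1]=1,low[2]=2,low[3]=2,low[4]=4,low[5]=5); scc=(scc[0]=0,scc[1]=1,scc[2]=4,scc[3]=4,scc[4]=2,scc[5]=3)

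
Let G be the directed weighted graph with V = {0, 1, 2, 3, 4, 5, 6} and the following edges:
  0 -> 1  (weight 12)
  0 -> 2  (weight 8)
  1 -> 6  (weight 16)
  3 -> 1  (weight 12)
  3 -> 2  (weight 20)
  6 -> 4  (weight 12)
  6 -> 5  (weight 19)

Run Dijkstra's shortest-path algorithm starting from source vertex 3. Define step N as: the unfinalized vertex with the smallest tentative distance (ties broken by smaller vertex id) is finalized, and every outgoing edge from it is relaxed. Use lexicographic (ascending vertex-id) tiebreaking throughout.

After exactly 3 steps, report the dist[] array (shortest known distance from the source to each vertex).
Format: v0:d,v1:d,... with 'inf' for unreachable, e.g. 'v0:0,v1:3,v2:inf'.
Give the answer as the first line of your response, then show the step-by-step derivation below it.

v0:inf,v1:12,v2:20,v3:0,v4:inf,v5:inf,v6:28

step 1: dist = v0:inf,v1:12,v2:20,v3:0,v4:inf,v5:inf,v6:inf
step 2: dist = v0:inf,v1:12,v2:20,v3:0,v4:inf,v5:inf,v6:28
step 3: dist = v0:inf,v1:12,v2:20,v3:0,v4:inf,v5:inf,v6:28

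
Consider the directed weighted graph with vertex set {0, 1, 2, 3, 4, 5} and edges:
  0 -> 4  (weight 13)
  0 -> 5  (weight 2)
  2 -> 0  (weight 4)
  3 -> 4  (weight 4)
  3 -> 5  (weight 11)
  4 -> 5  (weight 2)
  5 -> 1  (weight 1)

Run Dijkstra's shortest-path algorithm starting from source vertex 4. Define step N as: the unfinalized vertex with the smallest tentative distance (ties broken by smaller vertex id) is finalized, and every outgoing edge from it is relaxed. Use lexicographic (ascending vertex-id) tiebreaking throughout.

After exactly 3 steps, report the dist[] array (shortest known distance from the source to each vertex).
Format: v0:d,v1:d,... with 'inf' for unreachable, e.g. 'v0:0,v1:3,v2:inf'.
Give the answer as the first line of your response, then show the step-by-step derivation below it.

v0:inf,v1:3,v2:inf,v3:inf,v4:0,v5:2

step 1: dist = v0:inf,v1:inf,v2:inf,v3:inf,v4:0,v5:2
step 2: dist = v0:inf,v1:3,v2:inf,v3:inf,v4:0,v5:2
step 3: dist = v0:inf,v1:3,v2:inf,v3:inf,v4:0,v5:2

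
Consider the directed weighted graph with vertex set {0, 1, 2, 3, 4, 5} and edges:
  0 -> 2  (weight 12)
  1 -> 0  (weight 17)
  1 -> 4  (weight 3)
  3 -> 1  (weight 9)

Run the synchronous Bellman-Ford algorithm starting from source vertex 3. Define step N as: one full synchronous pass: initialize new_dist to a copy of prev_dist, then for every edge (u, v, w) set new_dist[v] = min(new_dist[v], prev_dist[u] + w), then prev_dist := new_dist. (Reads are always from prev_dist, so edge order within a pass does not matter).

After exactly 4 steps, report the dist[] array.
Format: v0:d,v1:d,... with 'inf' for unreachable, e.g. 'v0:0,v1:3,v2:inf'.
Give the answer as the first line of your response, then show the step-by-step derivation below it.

v0:26,v1:9,v2:38,v3:0,v4:12,v5:inf

step 1: dist = v0:inf,v1:9,v2:inf,v3:0,v4:inf,v5:inf
step 2: dist = v0:26,v1:9,v2:inf,v3:0,v4:12,v5:inf
step 3: dist = v0:26,v1:9,v2:38,v3:0,v4:12,v5:inf
step 4: dist = v0:26,v1:9,v2:38,v3:0,v4:12,v5:inf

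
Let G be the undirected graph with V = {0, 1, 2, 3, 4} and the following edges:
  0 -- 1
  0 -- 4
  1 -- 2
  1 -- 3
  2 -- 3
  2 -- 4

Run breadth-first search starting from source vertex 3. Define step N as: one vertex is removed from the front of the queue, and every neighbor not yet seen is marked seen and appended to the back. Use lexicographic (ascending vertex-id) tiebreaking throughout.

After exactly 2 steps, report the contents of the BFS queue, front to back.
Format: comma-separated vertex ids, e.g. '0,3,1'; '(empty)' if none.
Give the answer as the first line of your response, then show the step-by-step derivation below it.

2,0

step 1: dequeue 3; queue=[1,2]; order=3
step 2: dequeue 1; queue=[2,0]; order=3,1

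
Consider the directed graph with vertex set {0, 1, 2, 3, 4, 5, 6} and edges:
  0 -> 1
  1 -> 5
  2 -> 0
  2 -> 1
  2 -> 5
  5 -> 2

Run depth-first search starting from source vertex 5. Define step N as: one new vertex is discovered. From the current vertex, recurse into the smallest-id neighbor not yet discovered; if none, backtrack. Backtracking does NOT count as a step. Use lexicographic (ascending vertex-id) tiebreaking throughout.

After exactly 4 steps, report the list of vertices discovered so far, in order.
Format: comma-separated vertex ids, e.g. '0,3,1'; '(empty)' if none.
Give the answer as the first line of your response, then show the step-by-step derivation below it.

5,2,0,1

step 1: discover 5; path=5; order=5
step 2: discover 2; path=5>2; order=5,2
step 3: discover 0; path=5>2>0; order=5,2,0
step 4: discover 1; path=5>2>0>1; order=5,2,0,1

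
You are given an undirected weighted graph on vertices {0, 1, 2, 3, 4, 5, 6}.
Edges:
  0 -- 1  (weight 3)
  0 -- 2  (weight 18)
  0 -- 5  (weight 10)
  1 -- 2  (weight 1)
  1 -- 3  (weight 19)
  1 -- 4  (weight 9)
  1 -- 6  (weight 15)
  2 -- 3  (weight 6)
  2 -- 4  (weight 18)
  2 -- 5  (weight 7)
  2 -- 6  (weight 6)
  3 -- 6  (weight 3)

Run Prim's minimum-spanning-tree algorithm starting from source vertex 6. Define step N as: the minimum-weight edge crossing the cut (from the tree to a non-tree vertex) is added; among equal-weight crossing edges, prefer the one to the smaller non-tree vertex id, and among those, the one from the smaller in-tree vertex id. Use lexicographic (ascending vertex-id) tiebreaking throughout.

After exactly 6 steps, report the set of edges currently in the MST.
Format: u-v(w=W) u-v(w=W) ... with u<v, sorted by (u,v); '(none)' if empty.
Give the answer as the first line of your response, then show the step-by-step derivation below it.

0-1(w=3) 1-2(w=1) 1-4(w=9) 2-3(w=6) 2-5(w=7) 3-6(w=3)

step 1: add edge 3-6 (w=3); MST = {3-6(w=3)}
step 2: add edge 2-3 (w=6); MST = {2-3(w=6) 3-6(w=3)}
step 3: add edge 1-2 (w=1); MST = {1-2(w=1) 2-3(w=6) 3-6(w=3)}
step 4: add edge 0-1 (w=3); MST = {0-1(w=3) 1-2(w=1) 2-3(w=6) 3-6(w=3)}
step 5: add edge 2-5 (w=7); MST = {0-1(w=3) 1-2(w=1) 2-3(w=6) 2-5(w=7) 3-6(w=3)}
step 6: add edge 1-4 (w=9); MST = {0-1(w=3) 1-2(w=1) 1-4(w=9) 2-3(w=6) 2-5(w=7) 3-6(w=3)}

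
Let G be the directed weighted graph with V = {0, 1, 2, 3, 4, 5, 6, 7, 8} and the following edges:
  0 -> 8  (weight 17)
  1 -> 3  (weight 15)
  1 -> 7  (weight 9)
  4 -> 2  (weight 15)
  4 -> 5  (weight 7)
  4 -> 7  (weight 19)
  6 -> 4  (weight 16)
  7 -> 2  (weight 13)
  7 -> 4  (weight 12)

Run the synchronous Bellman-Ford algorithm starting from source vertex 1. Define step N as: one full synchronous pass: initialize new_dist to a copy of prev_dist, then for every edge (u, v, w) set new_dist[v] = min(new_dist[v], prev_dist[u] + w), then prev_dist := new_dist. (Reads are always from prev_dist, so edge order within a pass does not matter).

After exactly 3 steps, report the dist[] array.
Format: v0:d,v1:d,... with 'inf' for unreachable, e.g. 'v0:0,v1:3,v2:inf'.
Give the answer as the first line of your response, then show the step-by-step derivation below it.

v0:inf,v1:0,v2:22,v3:15,v4:21,v5:28,v6:inf,v7:9,v8:inf

step 1: dist = v0:inf,v1:0,v2:inf,v3:15,v4:inf,v5:inf,v6:inf,v7:9,v8:inf
step 2: dist = v0:inf,v1:0,v2:22,v3:15,v4:21,v5:inf,v6:inf,v7:9,v8:inf
step 3: dist = v0:inf,v1:0,v2:22,v3:15,v4:21,v5:28,v6:inf,v7:9,v8:inf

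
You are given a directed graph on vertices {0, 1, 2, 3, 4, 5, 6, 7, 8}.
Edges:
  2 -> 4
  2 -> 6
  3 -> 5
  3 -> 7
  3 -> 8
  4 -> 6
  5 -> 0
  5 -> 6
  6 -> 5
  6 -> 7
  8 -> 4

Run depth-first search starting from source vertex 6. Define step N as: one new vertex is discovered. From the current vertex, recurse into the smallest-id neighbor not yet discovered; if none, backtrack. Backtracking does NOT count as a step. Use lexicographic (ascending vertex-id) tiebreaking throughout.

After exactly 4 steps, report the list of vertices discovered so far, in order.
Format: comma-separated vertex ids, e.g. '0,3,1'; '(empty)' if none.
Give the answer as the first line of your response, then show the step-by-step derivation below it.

6,5,0,7

step 1: discover 6; path=6; order=6
step 2: discover 5; path=6>5; order=6,5
step 3: discover 0; path=6>5>0; order=6,5,0
step 4: discover 7; path=6>7; order=6,5,0,7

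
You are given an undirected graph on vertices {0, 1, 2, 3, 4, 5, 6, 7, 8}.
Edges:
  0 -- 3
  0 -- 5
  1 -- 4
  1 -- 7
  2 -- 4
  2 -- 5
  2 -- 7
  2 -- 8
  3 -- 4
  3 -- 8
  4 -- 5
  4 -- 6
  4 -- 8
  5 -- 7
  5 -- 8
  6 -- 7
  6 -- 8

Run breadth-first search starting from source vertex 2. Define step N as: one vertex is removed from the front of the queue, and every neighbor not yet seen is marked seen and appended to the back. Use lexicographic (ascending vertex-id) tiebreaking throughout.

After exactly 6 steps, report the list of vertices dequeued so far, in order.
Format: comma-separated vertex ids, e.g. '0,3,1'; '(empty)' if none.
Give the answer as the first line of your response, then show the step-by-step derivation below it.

2,4,5,7,8,1

step 1: dequeue 2; queue=[4,5,7,8]; order=2
step 2: dequeue 4; queue=[5,7,8,1,3,6]; order=2,4
step 3: dequeue 5; queue=[7,8,1,3,6,0]; order=2,4,5
step 4: dequeue 7; queue=[8,1,3,6,0]; order=2,4,5,7
step 5: dequeue 8; queue=[1,3,6,0]; order=2,4,5,7,8
step 6: dequeue 1; queue=[3,6,0]; order=2,4,5,7,8,1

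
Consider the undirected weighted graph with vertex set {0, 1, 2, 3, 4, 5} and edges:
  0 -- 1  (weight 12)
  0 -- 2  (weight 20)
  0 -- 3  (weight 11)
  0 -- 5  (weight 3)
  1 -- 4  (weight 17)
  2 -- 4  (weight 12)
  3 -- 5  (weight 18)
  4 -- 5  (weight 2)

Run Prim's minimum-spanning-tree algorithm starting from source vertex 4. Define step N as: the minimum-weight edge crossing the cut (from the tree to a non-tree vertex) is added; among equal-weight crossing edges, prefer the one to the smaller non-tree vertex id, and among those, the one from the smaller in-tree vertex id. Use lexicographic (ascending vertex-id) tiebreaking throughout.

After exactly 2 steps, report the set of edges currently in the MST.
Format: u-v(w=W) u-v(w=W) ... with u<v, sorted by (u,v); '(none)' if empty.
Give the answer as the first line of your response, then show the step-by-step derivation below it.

0-5(w=3) 4-5(w=2)

step 1: add edge 4-5 (w=2); MST = {4-5(w=2)}
step 2: add edge 0-5 (w=3); MST = {0-5(w=3) 4-5(w=2)}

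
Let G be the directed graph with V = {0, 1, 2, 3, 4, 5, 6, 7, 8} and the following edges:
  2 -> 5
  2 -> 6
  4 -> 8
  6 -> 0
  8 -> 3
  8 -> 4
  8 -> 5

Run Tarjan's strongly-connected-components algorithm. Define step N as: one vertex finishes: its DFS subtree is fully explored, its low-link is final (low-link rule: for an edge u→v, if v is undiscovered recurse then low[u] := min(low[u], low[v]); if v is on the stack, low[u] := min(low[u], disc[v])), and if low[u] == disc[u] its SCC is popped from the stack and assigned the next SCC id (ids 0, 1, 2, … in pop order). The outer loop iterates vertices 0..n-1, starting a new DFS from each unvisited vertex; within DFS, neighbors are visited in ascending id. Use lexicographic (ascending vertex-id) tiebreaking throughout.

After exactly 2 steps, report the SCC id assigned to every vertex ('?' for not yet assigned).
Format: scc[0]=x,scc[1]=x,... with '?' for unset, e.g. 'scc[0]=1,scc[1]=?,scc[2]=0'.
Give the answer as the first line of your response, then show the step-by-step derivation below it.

scc[0]=0,scc[1]=1,scc[2]=?,scc[3]=?,scc[4]=?,scc[5]=?,scc[6]=?,scc[7]=?,scc[8]=?

step 1: low=(low[0]=0,low[1]=?,low[2]=?,low[3]=?,low[4]=?,low[5]=?,low[6]=?,low[7]=?,low[8]=?); scc=(scc[0]=0,scc[1]=?,scc[2]=?,scc[3]=?,scc[4]=?,scc[5]=?,scc[6]=?,scc[7]=?,scc[8]=?)
step 2: low=(low[0]=0,low[1]=1,low[2]=?,low[3]=?,low[4]=?,low[5]=?,low[6]=?,low[7]=?,low[8]=?); scc=(scc[0]=0,scc[1]=1,scc[2]=?,scc[3]=?,scc[4]=?,scc[5]=?,scc[6]=?,scc[7]=?,scc[8]=?)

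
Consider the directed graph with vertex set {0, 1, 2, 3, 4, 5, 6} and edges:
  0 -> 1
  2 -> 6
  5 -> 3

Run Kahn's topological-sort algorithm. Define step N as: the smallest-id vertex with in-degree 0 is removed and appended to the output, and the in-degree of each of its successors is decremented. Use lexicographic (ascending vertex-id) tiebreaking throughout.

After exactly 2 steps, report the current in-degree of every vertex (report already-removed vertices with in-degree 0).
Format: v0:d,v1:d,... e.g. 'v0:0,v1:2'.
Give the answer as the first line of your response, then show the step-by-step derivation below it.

v0:0,v1:0,v2:0,v3:1,v4:0,v5:0,v6:1

step 1: output 0; order=[0]; indeg=(0,0,0,1,0,0,1)
step 2: output 1; order=[0,1]; indeg=(0,0,0,1,0,0,1)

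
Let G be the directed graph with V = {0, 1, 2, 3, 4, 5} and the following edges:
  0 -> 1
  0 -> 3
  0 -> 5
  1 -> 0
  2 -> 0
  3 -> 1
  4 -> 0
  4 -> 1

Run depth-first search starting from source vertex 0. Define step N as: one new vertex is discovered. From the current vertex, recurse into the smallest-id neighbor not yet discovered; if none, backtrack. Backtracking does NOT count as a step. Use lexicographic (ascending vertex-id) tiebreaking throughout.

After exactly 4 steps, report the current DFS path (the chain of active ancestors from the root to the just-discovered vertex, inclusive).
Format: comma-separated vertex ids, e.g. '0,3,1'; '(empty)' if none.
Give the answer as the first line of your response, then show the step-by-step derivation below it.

0,5

step 1: discover 0; path=0; order=0
step 2: discover 1; path=0>1; order=0,1
step 3: discover 3; path=0>3; order=0,1,3
step 4: discover 5; path=0>5; order=0,1,3,5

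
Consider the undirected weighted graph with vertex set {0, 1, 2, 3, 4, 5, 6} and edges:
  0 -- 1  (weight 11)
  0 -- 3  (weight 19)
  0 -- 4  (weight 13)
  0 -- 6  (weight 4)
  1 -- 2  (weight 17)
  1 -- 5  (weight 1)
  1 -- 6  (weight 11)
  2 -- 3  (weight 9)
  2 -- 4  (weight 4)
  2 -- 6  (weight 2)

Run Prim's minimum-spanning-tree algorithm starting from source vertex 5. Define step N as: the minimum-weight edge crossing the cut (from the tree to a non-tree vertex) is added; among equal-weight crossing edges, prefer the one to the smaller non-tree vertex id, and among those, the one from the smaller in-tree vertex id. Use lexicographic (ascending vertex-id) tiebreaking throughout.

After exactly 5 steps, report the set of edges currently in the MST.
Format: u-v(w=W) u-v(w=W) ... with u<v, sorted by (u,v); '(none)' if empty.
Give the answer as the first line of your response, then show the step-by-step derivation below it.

0-1(w=11) 0-6(w=4) 1-5(w=1) 2-4(w=4) 2-6(w=2)

step 1: add edge 1-5 (w=1); MST = {1-5(w=1)}
step 2: add edge 0-1 (w=11); MST = {0-1(w=11) 1-5(w=1)}
step 3: add edge 0-6 (w=4); MST = {0-1(w=11) 0-6(w=4) 1-5(w=1)}
step 4: add edge 2-6 (w=2); MST = {0-1(w=11) 0-6(w=4) 1-5(w=1) 2-6(w=2)}
step 5: add edge 2-4 (w=4); MST = {0-1(w=11) 0-6(w=4) 1-5(w=1) 2-4(w=4) 2-6(w=2)}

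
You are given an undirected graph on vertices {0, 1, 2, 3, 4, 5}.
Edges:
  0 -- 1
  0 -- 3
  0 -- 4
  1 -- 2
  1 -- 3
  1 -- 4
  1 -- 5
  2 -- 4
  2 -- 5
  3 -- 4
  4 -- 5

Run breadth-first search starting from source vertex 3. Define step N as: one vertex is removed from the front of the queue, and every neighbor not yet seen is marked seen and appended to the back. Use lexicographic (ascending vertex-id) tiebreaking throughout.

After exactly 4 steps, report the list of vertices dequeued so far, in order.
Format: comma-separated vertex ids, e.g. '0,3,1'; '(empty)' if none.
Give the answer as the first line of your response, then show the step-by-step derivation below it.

3,0,1,4

step 1: dequeue 3; queue=[0,1,4]; order=3
step 2: dequeue 0; queue=[1,4]; order=3,0
step 3: dequeue 1; queue=[4,2,5]; order=3,0,1
step 4: dequeue 4; queue=[2,5]; order=3,0,1,4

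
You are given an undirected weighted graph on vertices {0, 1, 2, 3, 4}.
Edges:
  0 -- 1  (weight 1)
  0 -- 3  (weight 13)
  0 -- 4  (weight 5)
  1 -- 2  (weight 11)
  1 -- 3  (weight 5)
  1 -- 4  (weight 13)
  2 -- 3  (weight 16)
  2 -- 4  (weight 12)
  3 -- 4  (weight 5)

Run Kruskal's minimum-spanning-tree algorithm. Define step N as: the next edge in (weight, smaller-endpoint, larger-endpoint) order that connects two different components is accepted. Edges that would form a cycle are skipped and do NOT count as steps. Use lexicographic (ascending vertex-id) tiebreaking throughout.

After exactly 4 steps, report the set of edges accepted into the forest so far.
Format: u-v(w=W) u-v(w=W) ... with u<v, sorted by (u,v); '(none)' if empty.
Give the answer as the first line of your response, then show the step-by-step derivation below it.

0-1(w=1) 0-4(w=5) 1-2(w=11) 1-3(w=5)

step 1: add edge 0-1 (w=1); MST = {0-1(w=1)}
step 2: add edge 0-4 (w=5); MST = {0-1(w=1) 0-4(w=5)}
step 3: add edge 1-3 (w=5); MST = {0-1(w=1) 0-4(w=5) 1-3(w=5)}
step 4: add edge 1-2 (w=11); MST = {0-1(w=1) 0-4(w=5) 1-2(w=11) 1-3(w=5)}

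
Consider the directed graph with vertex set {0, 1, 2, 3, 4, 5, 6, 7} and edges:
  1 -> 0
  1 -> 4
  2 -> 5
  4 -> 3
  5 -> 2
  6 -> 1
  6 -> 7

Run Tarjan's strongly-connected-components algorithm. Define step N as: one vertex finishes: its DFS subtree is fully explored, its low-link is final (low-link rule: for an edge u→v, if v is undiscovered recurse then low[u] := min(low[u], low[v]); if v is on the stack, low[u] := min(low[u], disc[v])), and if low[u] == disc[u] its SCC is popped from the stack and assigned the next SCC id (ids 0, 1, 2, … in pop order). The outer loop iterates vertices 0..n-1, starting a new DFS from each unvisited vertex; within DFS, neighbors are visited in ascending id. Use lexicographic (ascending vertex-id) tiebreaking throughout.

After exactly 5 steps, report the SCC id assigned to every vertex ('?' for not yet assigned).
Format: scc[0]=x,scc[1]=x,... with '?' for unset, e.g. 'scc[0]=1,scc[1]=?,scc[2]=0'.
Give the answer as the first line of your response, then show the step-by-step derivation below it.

scc[0]=0,scc[1]=3,scc[2]=?,scc[3]=1,scc[4]=2,scc[5]=?,scc[6]=?,scc[7]=?

step 1: low=(low[0]=0,low[1]=?,low[2]=?,low[3]=?,low[4]=?,low[5]=?,low[6]=?,low[7]=?); scc=(scc[0]=0,scc[1]=?,scc[2]=?,scc[3]=?,scc[4]=?,scc[5]=?,scc[6]=?,scc[7]=?)
step 2: low=(low[0]=0,low[1]=1,low[2]=?,low[3]=3,low[4]=2,low[5]=?,low[6]=?,low[7]=?); scc=(scc[0]=0,scc[1]=?,scc[2]=?,scc[3]=1,scc[4]=?,scc[5]=?,scc[6]=?,scc[7]=?)
step 3: low=(low[0]=0,low[1]=1,low[2]=?,low[3]=3,low[4]=2,low[5]=?,low[6]=?,low[7]=?); scc=(scc[0]=0,scc[1]=?,scc[2]=?,scc[3]=1,scc[4]=2,scc[5]=?,scc[6]=?,scc[7]=?)
step 4: low=(low[0]=0,low[1]=1,low[2]=?,low[3]=3,low[4]=2,low[5]=?,low[6]=?,low[7]=?); scc=(scc[0]=0,scc[1]=3,scc[2]=?,scc[3]=1,scc[4]=2,scc[5]=?,scc[6]=?,scc[7]=?)
step 5: low=(low[0]=0,low[1]=1,low[2]=4,low[3]=3,low[4]=2,low[5]=4,low[6]=?,low[7]=?); scc=(scc[0]=0,scc[1]=3,scc[2]=?,scc[3]=1,scc[4]=2,scc[5]=?,scc[6]=?,scc[7]=?)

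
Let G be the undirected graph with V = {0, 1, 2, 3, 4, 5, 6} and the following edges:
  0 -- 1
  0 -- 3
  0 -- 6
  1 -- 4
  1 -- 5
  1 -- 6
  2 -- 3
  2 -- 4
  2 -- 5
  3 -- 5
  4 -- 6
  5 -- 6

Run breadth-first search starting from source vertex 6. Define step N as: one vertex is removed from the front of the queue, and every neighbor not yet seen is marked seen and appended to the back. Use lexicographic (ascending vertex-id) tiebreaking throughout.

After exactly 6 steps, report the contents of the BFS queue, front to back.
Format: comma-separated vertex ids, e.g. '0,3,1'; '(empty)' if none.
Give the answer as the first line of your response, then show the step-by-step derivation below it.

2

step 1: dequeue 6; queue=[0,1,4,5]; order=6
step 2: dequeue 0; queue=[1,4,5,3]; order=6,0
step 3: dequeue 1; queue=[4,5,3]; order=6,0,1
step 4: dequeue 4; queue=[5,3,2]; order=6,0,1,4
step 5: dequeue 5; queue=[3,2]; order=6,0,1,4,5
step 6: dequeue 3; queue=[2]; order=6,0,1,4,5,3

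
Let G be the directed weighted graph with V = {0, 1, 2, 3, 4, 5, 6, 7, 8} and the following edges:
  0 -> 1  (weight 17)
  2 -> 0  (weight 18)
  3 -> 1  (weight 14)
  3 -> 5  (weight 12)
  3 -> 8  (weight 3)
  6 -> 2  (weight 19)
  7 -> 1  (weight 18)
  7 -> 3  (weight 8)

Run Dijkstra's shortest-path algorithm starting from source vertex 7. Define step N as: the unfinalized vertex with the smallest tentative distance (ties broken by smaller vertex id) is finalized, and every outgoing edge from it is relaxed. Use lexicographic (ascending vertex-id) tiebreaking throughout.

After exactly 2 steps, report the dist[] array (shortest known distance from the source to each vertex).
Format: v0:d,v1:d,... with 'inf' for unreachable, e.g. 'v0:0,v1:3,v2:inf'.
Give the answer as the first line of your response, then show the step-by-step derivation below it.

v0:inf,v1:18,v2:inf,v3:8,v4:inf,v5:20,v6:inf,v7:0,v8:11

step 1: dist = v0:inf,v1:18,v2:inf,v3:8,v4:inf,v5:inf,v6:inf,v7:0,v8:inf
step 2: dist = v0:inf,v1:18,v2:inf,v3:8,v4:inf,v5:20,v6:inf,v7:0,v8:11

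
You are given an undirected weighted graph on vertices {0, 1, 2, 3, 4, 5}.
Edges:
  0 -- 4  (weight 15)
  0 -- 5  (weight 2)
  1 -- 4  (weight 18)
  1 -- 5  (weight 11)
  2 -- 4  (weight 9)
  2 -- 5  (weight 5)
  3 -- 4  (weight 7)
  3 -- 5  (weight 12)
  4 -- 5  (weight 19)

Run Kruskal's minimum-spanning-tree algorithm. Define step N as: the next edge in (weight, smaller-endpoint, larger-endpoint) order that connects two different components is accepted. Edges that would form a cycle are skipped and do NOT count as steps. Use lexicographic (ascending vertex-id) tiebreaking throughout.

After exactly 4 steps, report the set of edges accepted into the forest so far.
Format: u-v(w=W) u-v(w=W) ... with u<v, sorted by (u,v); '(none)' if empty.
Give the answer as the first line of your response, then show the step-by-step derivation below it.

0-5(w=2) 2-4(w=9) 2-5(w=5) 3-4(w=7)

step 1: add edge 0-5 (w=2); MST = {0-5(w=2)}
step 2: add edge 2-5 (w=5); MST = {0-5(w=2) 2-5(w=5)}
step 3: add edge 3-4 (w=7); MST = {0-5(w=2) 2-5(w=5) 3-4(w=7)}
step 4: add edge 2-4 (w=9); MST = {0-5(w=2) 2-4(w=9) 2-5(w=5) 3-4(w=7)}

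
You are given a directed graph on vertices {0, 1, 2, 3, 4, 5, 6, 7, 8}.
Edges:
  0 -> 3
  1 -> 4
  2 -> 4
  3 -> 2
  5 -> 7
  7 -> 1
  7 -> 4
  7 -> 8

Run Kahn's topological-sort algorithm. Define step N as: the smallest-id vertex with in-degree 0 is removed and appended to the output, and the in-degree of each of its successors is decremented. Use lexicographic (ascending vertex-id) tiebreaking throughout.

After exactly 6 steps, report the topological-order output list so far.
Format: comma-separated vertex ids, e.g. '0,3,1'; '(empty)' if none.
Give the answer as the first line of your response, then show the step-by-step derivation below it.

0,3,2,5,6,7

step 1: output 0; order=[0]; indeg=(0,1,1,0,3,0,0,1,1)
step 2: output 3; order=[0,3]; indeg=(0,1,0,0,3,0,0,1,1)
step 3: output 2; order=[0,3,2]; indeg=(0,1,0,0,2,0,0,1,1)
step 4: output 5; order=[0,3,2,5]; indeg=(0,1,0,0,2,0,0,0,1)
step 5: output 6; order=[0,3,2,5,6]; indeg=(0,1,0,0,2,0,0,0,1)
step 6: output 7; order=[0,3,2,5,6,7]; indeg=(0,0,0,0,1,0,0,0,0)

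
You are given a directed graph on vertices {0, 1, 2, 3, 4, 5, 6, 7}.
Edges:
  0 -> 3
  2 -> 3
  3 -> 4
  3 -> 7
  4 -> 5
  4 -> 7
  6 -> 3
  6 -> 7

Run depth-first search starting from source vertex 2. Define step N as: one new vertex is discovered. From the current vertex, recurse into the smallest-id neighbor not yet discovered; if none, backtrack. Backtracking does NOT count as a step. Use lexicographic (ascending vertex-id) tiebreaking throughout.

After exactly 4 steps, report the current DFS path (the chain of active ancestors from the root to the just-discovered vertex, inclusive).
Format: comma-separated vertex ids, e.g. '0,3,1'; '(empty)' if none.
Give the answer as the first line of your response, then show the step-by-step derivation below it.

2,3,4,5

step 1: discover 2; path=2; order=2
step 2: discover 3; path=2>3; order=2,3
step 3: discover 4; path=2>3>4; order=2,3,4
step 4: discover 5; path=2>3>4>5; order=2,3,4,5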